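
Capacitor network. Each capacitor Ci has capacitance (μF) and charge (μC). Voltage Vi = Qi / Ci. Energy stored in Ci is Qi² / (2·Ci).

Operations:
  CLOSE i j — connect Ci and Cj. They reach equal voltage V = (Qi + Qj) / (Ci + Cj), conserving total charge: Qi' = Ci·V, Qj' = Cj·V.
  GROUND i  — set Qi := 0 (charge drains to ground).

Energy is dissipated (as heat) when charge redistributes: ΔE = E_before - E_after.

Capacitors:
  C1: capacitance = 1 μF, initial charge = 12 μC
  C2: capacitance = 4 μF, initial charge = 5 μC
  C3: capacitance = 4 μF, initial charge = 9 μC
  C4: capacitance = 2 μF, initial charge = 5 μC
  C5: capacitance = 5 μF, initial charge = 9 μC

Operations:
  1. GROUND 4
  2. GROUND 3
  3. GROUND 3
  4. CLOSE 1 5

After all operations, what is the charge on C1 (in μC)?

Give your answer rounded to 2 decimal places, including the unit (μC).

Answer: 3.50 μC

Derivation:
Initial: C1(1μF, Q=12μC, V=12.00V), C2(4μF, Q=5μC, V=1.25V), C3(4μF, Q=9μC, V=2.25V), C4(2μF, Q=5μC, V=2.50V), C5(5μF, Q=9μC, V=1.80V)
Op 1: GROUND 4: Q4=0; energy lost=6.250
Op 2: GROUND 3: Q3=0; energy lost=10.125
Op 3: GROUND 3: Q3=0; energy lost=0.000
Op 4: CLOSE 1-5: Q_total=21.00, C_total=6.00, V=3.50; Q1=3.50, Q5=17.50; dissipated=43.350
Final charges: Q1=3.50, Q2=5.00, Q3=0.00, Q4=0.00, Q5=17.50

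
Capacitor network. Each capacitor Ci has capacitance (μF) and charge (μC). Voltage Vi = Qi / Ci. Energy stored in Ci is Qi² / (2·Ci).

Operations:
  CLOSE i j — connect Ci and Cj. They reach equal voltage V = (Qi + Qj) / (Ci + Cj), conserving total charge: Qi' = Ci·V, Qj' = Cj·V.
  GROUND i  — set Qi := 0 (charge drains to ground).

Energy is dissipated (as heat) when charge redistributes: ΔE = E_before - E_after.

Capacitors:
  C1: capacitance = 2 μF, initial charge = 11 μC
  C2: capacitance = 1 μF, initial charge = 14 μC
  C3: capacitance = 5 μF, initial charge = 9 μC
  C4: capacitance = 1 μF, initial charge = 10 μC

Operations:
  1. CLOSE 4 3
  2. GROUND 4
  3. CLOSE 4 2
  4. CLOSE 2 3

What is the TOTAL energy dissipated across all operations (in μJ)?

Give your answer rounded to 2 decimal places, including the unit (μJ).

Initial: C1(2μF, Q=11μC, V=5.50V), C2(1μF, Q=14μC, V=14.00V), C3(5μF, Q=9μC, V=1.80V), C4(1μF, Q=10μC, V=10.00V)
Op 1: CLOSE 4-3: Q_total=19.00, C_total=6.00, V=3.17; Q4=3.17, Q3=15.83; dissipated=28.017
Op 2: GROUND 4: Q4=0; energy lost=5.014
Op 3: CLOSE 4-2: Q_total=14.00, C_total=2.00, V=7.00; Q4=7.00, Q2=7.00; dissipated=49.000
Op 4: CLOSE 2-3: Q_total=22.83, C_total=6.00, V=3.81; Q2=3.81, Q3=19.03; dissipated=6.123
Total dissipated: 88.153 μJ

Answer: 88.15 μJ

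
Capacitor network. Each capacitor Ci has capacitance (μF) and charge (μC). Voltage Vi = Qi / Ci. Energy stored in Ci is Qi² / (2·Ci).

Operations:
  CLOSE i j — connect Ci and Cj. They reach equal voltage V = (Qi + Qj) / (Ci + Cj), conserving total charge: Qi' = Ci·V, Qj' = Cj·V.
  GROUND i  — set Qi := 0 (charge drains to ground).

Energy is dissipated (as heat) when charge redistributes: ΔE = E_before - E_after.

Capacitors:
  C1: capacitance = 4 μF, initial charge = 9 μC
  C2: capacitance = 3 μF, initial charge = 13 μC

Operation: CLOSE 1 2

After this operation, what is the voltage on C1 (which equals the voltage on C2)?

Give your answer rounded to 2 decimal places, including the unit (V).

Initial: C1(4μF, Q=9μC, V=2.25V), C2(3μF, Q=13μC, V=4.33V)
Op 1: CLOSE 1-2: Q_total=22.00, C_total=7.00, V=3.14; Q1=12.57, Q2=9.43; dissipated=3.720

Answer: 3.14 V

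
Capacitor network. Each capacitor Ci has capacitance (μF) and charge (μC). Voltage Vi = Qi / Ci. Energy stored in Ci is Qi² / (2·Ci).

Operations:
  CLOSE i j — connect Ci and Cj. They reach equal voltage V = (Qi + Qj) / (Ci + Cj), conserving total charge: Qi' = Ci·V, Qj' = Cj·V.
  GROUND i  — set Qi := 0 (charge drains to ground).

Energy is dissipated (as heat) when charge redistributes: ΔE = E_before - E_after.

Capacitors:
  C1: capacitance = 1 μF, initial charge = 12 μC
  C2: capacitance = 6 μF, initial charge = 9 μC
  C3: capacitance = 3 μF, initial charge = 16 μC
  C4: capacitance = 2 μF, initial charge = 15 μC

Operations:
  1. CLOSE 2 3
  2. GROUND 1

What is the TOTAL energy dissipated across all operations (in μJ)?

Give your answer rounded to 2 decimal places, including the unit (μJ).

Initial: C1(1μF, Q=12μC, V=12.00V), C2(6μF, Q=9μC, V=1.50V), C3(3μF, Q=16μC, V=5.33V), C4(2μF, Q=15μC, V=7.50V)
Op 1: CLOSE 2-3: Q_total=25.00, C_total=9.00, V=2.78; Q2=16.67, Q3=8.33; dissipated=14.694
Op 2: GROUND 1: Q1=0; energy lost=72.000
Total dissipated: 86.694 μJ

Answer: 86.69 μJ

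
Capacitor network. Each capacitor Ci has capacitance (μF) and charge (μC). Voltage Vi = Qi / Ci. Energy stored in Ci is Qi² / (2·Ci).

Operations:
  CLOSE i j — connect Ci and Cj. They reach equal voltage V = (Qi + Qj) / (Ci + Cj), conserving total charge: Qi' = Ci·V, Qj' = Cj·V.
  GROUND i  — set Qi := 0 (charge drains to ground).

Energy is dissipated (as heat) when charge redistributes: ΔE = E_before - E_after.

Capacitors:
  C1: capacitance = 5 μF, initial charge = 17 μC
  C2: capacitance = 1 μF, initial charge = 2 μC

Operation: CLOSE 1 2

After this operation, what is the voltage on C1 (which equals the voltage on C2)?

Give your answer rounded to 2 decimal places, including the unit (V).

Answer: 3.17 V

Derivation:
Initial: C1(5μF, Q=17μC, V=3.40V), C2(1μF, Q=2μC, V=2.00V)
Op 1: CLOSE 1-2: Q_total=19.00, C_total=6.00, V=3.17; Q1=15.83, Q2=3.17; dissipated=0.817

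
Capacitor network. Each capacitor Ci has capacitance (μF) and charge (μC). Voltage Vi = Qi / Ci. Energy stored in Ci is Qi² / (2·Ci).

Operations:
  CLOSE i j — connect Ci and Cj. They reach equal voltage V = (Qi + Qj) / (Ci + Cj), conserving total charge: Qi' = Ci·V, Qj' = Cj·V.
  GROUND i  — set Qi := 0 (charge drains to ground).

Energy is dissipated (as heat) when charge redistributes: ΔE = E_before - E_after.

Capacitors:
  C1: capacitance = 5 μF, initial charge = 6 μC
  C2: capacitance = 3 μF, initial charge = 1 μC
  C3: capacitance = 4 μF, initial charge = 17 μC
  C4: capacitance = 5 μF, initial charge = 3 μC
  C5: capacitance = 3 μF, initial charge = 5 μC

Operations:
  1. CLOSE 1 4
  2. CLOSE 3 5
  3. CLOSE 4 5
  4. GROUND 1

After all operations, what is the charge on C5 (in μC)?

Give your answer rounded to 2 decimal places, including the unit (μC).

Answer: 5.22 μC

Derivation:
Initial: C1(5μF, Q=6μC, V=1.20V), C2(3μF, Q=1μC, V=0.33V), C3(4μF, Q=17μC, V=4.25V), C4(5μF, Q=3μC, V=0.60V), C5(3μF, Q=5μC, V=1.67V)
Op 1: CLOSE 1-4: Q_total=9.00, C_total=10.00, V=0.90; Q1=4.50, Q4=4.50; dissipated=0.450
Op 2: CLOSE 3-5: Q_total=22.00, C_total=7.00, V=3.14; Q3=12.57, Q5=9.43; dissipated=5.720
Op 3: CLOSE 4-5: Q_total=13.93, C_total=8.00, V=1.74; Q4=8.71, Q5=5.22; dissipated=4.716
Op 4: GROUND 1: Q1=0; energy lost=2.025
Final charges: Q1=0.00, Q2=1.00, Q3=12.57, Q4=8.71, Q5=5.22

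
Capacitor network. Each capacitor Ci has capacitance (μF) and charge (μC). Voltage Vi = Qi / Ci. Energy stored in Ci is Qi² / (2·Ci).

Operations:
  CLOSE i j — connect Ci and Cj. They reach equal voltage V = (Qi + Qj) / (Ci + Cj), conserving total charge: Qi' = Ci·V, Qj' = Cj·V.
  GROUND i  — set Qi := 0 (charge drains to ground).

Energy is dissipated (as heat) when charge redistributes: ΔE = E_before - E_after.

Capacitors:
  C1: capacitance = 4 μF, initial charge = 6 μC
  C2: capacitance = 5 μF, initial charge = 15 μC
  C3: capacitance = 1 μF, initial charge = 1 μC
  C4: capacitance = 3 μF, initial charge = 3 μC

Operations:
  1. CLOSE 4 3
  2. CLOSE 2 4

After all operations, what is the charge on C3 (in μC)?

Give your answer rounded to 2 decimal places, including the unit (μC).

Answer: 1.00 μC

Derivation:
Initial: C1(4μF, Q=6μC, V=1.50V), C2(5μF, Q=15μC, V=3.00V), C3(1μF, Q=1μC, V=1.00V), C4(3μF, Q=3μC, V=1.00V)
Op 1: CLOSE 4-3: Q_total=4.00, C_total=4.00, V=1.00; Q4=3.00, Q3=1.00; dissipated=0.000
Op 2: CLOSE 2-4: Q_total=18.00, C_total=8.00, V=2.25; Q2=11.25, Q4=6.75; dissipated=3.750
Final charges: Q1=6.00, Q2=11.25, Q3=1.00, Q4=6.75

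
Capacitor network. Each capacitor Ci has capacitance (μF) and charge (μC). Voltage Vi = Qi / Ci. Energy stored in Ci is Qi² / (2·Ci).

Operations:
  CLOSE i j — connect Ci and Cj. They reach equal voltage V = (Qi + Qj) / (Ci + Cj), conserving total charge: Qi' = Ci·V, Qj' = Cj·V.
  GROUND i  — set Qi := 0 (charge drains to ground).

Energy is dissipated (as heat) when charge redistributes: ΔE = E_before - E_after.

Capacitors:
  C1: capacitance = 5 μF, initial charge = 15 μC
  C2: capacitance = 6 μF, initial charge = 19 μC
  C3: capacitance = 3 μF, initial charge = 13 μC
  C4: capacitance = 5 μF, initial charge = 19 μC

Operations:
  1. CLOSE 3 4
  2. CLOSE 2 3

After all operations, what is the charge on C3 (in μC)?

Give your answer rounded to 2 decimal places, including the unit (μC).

Answer: 10.33 μC

Derivation:
Initial: C1(5μF, Q=15μC, V=3.00V), C2(6μF, Q=19μC, V=3.17V), C3(3μF, Q=13μC, V=4.33V), C4(5μF, Q=19μC, V=3.80V)
Op 1: CLOSE 3-4: Q_total=32.00, C_total=8.00, V=4.00; Q3=12.00, Q4=20.00; dissipated=0.267
Op 2: CLOSE 2-3: Q_total=31.00, C_total=9.00, V=3.44; Q2=20.67, Q3=10.33; dissipated=0.694
Final charges: Q1=15.00, Q2=20.67, Q3=10.33, Q4=20.00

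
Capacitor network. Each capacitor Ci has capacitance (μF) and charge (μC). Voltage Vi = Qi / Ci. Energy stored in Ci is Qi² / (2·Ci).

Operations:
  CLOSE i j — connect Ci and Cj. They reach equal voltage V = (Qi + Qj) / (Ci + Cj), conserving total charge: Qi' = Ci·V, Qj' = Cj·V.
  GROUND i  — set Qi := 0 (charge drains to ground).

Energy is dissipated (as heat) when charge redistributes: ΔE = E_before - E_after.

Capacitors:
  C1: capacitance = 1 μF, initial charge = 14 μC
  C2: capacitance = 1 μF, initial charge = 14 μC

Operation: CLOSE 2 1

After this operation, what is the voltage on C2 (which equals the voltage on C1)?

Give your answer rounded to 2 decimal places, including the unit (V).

Initial: C1(1μF, Q=14μC, V=14.00V), C2(1μF, Q=14μC, V=14.00V)
Op 1: CLOSE 2-1: Q_total=28.00, C_total=2.00, V=14.00; Q2=14.00, Q1=14.00; dissipated=0.000

Answer: 14.00 V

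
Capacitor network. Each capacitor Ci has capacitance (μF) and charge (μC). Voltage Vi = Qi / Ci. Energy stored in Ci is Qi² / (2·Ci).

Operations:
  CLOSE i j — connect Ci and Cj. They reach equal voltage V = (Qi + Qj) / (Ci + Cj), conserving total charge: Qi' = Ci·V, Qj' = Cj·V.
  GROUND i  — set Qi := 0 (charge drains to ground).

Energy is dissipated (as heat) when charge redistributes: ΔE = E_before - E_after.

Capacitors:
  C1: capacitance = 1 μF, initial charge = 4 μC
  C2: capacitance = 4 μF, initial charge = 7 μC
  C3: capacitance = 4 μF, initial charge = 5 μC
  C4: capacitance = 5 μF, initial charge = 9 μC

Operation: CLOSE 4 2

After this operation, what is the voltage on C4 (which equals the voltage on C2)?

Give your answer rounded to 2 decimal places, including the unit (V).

Answer: 1.78 V

Derivation:
Initial: C1(1μF, Q=4μC, V=4.00V), C2(4μF, Q=7μC, V=1.75V), C3(4μF, Q=5μC, V=1.25V), C4(5μF, Q=9μC, V=1.80V)
Op 1: CLOSE 4-2: Q_total=16.00, C_total=9.00, V=1.78; Q4=8.89, Q2=7.11; dissipated=0.003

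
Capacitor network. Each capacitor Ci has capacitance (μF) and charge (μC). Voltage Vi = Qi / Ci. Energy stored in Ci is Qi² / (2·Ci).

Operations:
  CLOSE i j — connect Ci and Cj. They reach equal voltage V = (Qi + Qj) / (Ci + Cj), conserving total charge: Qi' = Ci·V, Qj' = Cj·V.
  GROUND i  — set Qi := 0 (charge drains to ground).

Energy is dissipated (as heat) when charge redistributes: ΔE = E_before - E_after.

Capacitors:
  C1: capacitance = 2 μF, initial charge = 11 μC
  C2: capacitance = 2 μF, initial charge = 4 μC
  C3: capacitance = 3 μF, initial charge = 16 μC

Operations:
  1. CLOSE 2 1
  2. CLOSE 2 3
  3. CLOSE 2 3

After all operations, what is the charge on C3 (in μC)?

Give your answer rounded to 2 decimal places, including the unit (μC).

Answer: 14.10 μC

Derivation:
Initial: C1(2μF, Q=11μC, V=5.50V), C2(2μF, Q=4μC, V=2.00V), C3(3μF, Q=16μC, V=5.33V)
Op 1: CLOSE 2-1: Q_total=15.00, C_total=4.00, V=3.75; Q2=7.50, Q1=7.50; dissipated=6.125
Op 2: CLOSE 2-3: Q_total=23.50, C_total=5.00, V=4.70; Q2=9.40, Q3=14.10; dissipated=1.504
Op 3: CLOSE 2-3: Q_total=23.50, C_total=5.00, V=4.70; Q2=9.40, Q3=14.10; dissipated=0.000
Final charges: Q1=7.50, Q2=9.40, Q3=14.10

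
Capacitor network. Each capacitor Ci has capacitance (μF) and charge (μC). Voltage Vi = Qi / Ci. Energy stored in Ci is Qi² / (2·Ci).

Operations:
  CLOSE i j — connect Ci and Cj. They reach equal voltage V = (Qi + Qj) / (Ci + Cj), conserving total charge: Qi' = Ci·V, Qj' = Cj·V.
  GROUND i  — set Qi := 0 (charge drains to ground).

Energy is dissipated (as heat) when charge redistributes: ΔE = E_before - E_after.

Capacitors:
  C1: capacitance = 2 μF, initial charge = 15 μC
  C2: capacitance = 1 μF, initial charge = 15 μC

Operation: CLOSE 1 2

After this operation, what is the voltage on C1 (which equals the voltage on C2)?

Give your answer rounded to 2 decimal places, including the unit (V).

Initial: C1(2μF, Q=15μC, V=7.50V), C2(1μF, Q=15μC, V=15.00V)
Op 1: CLOSE 1-2: Q_total=30.00, C_total=3.00, V=10.00; Q1=20.00, Q2=10.00; dissipated=18.750

Answer: 10.00 V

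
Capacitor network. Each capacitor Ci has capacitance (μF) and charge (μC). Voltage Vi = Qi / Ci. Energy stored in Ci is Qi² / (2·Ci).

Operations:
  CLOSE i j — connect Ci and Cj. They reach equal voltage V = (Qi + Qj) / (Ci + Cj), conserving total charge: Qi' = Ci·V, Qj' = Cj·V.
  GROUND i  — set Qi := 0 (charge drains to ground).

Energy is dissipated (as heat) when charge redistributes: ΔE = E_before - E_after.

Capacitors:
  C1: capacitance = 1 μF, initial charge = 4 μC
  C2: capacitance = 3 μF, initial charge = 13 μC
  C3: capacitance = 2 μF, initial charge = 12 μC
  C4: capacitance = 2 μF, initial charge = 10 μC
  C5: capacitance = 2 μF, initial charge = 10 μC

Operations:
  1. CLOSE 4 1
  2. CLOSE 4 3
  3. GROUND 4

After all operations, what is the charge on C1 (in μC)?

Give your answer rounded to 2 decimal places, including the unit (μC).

Initial: C1(1μF, Q=4μC, V=4.00V), C2(3μF, Q=13μC, V=4.33V), C3(2μF, Q=12μC, V=6.00V), C4(2μF, Q=10μC, V=5.00V), C5(2μF, Q=10μC, V=5.00V)
Op 1: CLOSE 4-1: Q_total=14.00, C_total=3.00, V=4.67; Q4=9.33, Q1=4.67; dissipated=0.333
Op 2: CLOSE 4-3: Q_total=21.33, C_total=4.00, V=5.33; Q4=10.67, Q3=10.67; dissipated=0.889
Op 3: GROUND 4: Q4=0; energy lost=28.444
Final charges: Q1=4.67, Q2=13.00, Q3=10.67, Q4=0.00, Q5=10.00

Answer: 4.67 μC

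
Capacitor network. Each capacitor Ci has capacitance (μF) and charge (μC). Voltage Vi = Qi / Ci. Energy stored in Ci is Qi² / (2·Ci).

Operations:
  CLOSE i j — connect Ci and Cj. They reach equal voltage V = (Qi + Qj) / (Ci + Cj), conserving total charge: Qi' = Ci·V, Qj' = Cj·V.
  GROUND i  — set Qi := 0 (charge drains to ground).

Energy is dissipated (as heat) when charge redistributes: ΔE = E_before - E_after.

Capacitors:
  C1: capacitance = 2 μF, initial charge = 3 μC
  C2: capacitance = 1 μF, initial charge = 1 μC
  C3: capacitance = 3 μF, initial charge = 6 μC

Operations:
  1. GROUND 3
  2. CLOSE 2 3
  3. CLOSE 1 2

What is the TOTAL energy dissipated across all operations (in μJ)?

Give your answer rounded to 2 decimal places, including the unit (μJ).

Answer: 6.90 μJ

Derivation:
Initial: C1(2μF, Q=3μC, V=1.50V), C2(1μF, Q=1μC, V=1.00V), C3(3μF, Q=6μC, V=2.00V)
Op 1: GROUND 3: Q3=0; energy lost=6.000
Op 2: CLOSE 2-3: Q_total=1.00, C_total=4.00, V=0.25; Q2=0.25, Q3=0.75; dissipated=0.375
Op 3: CLOSE 1-2: Q_total=3.25, C_total=3.00, V=1.08; Q1=2.17, Q2=1.08; dissipated=0.521
Total dissipated: 6.896 μJ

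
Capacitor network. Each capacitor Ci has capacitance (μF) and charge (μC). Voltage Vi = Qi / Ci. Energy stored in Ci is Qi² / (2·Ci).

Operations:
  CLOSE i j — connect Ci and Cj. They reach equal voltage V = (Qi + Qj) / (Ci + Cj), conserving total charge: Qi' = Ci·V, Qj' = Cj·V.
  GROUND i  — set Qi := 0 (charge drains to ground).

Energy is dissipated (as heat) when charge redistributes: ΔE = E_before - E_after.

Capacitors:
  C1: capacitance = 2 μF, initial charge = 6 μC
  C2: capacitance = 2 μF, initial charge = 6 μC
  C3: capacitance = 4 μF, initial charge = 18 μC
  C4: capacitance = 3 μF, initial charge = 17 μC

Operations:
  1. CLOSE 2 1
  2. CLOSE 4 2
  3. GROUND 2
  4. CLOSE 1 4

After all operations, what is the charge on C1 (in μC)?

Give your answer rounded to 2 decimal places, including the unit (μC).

Initial: C1(2μF, Q=6μC, V=3.00V), C2(2μF, Q=6μC, V=3.00V), C3(4μF, Q=18μC, V=4.50V), C4(3μF, Q=17μC, V=5.67V)
Op 1: CLOSE 2-1: Q_total=12.00, C_total=4.00, V=3.00; Q2=6.00, Q1=6.00; dissipated=0.000
Op 2: CLOSE 4-2: Q_total=23.00, C_total=5.00, V=4.60; Q4=13.80, Q2=9.20; dissipated=4.267
Op 3: GROUND 2: Q2=0; energy lost=21.160
Op 4: CLOSE 1-4: Q_total=19.80, C_total=5.00, V=3.96; Q1=7.92, Q4=11.88; dissipated=1.536
Final charges: Q1=7.92, Q2=0.00, Q3=18.00, Q4=11.88

Answer: 7.92 μC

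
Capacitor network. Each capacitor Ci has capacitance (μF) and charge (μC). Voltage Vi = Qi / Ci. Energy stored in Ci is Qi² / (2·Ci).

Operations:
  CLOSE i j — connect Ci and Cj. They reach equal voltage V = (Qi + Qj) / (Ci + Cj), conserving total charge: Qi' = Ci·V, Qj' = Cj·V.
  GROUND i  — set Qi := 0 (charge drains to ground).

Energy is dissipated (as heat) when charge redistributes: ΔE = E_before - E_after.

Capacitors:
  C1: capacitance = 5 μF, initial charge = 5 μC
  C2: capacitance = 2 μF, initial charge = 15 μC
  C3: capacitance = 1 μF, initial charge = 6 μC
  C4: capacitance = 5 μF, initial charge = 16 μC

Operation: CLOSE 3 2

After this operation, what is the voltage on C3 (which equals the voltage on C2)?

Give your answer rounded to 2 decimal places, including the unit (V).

Initial: C1(5μF, Q=5μC, V=1.00V), C2(2μF, Q=15μC, V=7.50V), C3(1μF, Q=6μC, V=6.00V), C4(5μF, Q=16μC, V=3.20V)
Op 1: CLOSE 3-2: Q_total=21.00, C_total=3.00, V=7.00; Q3=7.00, Q2=14.00; dissipated=0.750

Answer: 7.00 V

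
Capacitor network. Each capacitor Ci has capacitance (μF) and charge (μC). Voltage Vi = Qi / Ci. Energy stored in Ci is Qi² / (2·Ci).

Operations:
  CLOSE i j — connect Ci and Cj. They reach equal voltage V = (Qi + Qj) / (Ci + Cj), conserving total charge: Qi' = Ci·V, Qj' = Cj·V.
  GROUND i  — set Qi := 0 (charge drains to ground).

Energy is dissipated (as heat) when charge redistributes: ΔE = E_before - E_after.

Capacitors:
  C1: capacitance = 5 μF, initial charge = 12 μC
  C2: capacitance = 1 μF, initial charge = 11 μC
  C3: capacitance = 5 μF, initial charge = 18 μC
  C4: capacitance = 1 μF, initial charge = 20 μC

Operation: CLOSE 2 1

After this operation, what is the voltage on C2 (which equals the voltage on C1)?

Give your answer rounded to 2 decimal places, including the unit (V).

Answer: 3.83 V

Derivation:
Initial: C1(5μF, Q=12μC, V=2.40V), C2(1μF, Q=11μC, V=11.00V), C3(5μF, Q=18μC, V=3.60V), C4(1μF, Q=20μC, V=20.00V)
Op 1: CLOSE 2-1: Q_total=23.00, C_total=6.00, V=3.83; Q2=3.83, Q1=19.17; dissipated=30.817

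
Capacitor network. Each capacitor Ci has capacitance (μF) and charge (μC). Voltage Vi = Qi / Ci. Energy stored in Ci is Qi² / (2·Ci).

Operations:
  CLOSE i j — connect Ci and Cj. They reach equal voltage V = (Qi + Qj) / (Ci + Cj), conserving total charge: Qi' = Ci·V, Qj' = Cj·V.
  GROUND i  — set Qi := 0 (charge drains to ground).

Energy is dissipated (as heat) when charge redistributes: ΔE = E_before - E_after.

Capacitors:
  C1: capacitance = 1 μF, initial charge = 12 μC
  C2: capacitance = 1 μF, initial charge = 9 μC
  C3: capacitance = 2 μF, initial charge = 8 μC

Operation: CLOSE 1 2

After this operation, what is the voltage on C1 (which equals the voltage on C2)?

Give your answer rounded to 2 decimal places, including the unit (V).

Initial: C1(1μF, Q=12μC, V=12.00V), C2(1μF, Q=9μC, V=9.00V), C3(2μF, Q=8μC, V=4.00V)
Op 1: CLOSE 1-2: Q_total=21.00, C_total=2.00, V=10.50; Q1=10.50, Q2=10.50; dissipated=2.250

Answer: 10.50 V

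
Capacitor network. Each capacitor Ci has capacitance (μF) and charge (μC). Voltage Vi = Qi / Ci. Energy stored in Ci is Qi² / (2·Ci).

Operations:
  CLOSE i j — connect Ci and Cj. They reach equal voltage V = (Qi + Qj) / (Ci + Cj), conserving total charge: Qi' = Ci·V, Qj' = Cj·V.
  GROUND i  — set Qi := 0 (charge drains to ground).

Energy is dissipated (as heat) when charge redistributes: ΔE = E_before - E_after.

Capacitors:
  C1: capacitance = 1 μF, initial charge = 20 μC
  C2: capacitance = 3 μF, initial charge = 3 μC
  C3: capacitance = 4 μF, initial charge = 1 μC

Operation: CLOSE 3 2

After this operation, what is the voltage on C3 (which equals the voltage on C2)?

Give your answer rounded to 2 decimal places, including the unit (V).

Initial: C1(1μF, Q=20μC, V=20.00V), C2(3μF, Q=3μC, V=1.00V), C3(4μF, Q=1μC, V=0.25V)
Op 1: CLOSE 3-2: Q_total=4.00, C_total=7.00, V=0.57; Q3=2.29, Q2=1.71; dissipated=0.482

Answer: 0.57 V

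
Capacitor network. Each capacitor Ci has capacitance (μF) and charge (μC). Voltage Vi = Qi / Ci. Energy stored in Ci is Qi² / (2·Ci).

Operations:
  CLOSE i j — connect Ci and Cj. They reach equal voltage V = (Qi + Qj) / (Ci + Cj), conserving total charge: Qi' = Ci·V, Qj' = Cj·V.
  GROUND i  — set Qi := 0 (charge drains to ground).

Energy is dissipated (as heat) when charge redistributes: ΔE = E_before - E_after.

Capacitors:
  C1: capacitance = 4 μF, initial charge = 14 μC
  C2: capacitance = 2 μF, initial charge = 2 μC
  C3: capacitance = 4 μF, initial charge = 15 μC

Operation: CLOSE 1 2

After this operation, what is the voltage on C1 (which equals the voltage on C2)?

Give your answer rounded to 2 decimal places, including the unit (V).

Answer: 2.67 V

Derivation:
Initial: C1(4μF, Q=14μC, V=3.50V), C2(2μF, Q=2μC, V=1.00V), C3(4μF, Q=15μC, V=3.75V)
Op 1: CLOSE 1-2: Q_total=16.00, C_total=6.00, V=2.67; Q1=10.67, Q2=5.33; dissipated=4.167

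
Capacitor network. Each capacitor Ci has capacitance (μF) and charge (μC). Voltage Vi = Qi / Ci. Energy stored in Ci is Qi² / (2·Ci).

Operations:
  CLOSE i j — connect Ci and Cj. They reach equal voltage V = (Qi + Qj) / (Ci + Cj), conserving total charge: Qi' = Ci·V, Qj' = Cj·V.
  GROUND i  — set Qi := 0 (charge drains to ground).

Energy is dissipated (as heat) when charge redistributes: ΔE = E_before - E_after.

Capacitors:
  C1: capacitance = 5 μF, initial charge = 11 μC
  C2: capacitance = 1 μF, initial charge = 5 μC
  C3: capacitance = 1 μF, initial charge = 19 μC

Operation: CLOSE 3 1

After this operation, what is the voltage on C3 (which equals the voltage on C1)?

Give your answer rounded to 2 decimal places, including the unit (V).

Answer: 5.00 V

Derivation:
Initial: C1(5μF, Q=11μC, V=2.20V), C2(1μF, Q=5μC, V=5.00V), C3(1μF, Q=19μC, V=19.00V)
Op 1: CLOSE 3-1: Q_total=30.00, C_total=6.00, V=5.00; Q3=5.00, Q1=25.00; dissipated=117.600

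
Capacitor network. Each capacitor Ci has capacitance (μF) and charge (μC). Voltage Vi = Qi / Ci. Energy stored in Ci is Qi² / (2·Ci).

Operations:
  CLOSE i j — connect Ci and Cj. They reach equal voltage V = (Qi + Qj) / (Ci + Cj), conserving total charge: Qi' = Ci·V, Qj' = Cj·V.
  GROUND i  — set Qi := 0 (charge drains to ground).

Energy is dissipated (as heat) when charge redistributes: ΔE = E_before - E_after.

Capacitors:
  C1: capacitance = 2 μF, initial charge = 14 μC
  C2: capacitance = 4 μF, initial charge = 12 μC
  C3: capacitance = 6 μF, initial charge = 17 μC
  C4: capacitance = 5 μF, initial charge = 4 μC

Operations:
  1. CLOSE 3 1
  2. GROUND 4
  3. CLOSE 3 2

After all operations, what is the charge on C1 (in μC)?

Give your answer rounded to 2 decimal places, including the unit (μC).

Answer: 7.75 μC

Derivation:
Initial: C1(2μF, Q=14μC, V=7.00V), C2(4μF, Q=12μC, V=3.00V), C3(6μF, Q=17μC, V=2.83V), C4(5μF, Q=4μC, V=0.80V)
Op 1: CLOSE 3-1: Q_total=31.00, C_total=8.00, V=3.88; Q3=23.25, Q1=7.75; dissipated=13.021
Op 2: GROUND 4: Q4=0; energy lost=1.600
Op 3: CLOSE 3-2: Q_total=35.25, C_total=10.00, V=3.52; Q3=21.15, Q2=14.10; dissipated=0.919
Final charges: Q1=7.75, Q2=14.10, Q3=21.15, Q4=0.00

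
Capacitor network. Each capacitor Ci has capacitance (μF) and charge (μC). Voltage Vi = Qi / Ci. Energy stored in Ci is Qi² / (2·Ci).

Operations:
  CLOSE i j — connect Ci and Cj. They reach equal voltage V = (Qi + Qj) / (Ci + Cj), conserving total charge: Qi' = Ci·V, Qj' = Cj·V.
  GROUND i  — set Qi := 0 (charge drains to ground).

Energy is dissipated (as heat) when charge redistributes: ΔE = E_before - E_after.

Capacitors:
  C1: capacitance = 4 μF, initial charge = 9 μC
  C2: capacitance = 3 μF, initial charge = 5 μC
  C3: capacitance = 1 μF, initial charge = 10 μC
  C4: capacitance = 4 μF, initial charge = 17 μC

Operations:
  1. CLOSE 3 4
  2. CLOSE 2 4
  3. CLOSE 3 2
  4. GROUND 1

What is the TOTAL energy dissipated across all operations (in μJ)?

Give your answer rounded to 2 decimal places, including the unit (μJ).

Initial: C1(4μF, Q=9μC, V=2.25V), C2(3μF, Q=5μC, V=1.67V), C3(1μF, Q=10μC, V=10.00V), C4(4μF, Q=17μC, V=4.25V)
Op 1: CLOSE 3-4: Q_total=27.00, C_total=5.00, V=5.40; Q3=5.40, Q4=21.60; dissipated=13.225
Op 2: CLOSE 2-4: Q_total=26.60, C_total=7.00, V=3.80; Q2=11.40, Q4=15.20; dissipated=11.947
Op 3: CLOSE 3-2: Q_total=16.80, C_total=4.00, V=4.20; Q3=4.20, Q2=12.60; dissipated=0.960
Op 4: GROUND 1: Q1=0; energy lost=10.125
Total dissipated: 36.257 μJ

Answer: 36.26 μJ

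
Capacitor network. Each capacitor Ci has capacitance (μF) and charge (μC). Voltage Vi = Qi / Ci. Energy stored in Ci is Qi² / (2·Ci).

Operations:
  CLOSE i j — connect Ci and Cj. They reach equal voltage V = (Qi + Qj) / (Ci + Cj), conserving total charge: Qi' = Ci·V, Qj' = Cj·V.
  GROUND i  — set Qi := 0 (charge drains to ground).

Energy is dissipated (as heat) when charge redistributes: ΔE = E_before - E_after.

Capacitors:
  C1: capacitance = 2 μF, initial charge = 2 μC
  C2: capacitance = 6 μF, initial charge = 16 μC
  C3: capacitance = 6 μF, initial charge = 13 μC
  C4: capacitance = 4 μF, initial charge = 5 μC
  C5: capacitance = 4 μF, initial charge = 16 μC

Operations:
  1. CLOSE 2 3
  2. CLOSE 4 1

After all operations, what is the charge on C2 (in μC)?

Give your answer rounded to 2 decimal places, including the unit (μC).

Answer: 14.50 μC

Derivation:
Initial: C1(2μF, Q=2μC, V=1.00V), C2(6μF, Q=16μC, V=2.67V), C3(6μF, Q=13μC, V=2.17V), C4(4μF, Q=5μC, V=1.25V), C5(4μF, Q=16μC, V=4.00V)
Op 1: CLOSE 2-3: Q_total=29.00, C_total=12.00, V=2.42; Q2=14.50, Q3=14.50; dissipated=0.375
Op 2: CLOSE 4-1: Q_total=7.00, C_total=6.00, V=1.17; Q4=4.67, Q1=2.33; dissipated=0.042
Final charges: Q1=2.33, Q2=14.50, Q3=14.50, Q4=4.67, Q5=16.00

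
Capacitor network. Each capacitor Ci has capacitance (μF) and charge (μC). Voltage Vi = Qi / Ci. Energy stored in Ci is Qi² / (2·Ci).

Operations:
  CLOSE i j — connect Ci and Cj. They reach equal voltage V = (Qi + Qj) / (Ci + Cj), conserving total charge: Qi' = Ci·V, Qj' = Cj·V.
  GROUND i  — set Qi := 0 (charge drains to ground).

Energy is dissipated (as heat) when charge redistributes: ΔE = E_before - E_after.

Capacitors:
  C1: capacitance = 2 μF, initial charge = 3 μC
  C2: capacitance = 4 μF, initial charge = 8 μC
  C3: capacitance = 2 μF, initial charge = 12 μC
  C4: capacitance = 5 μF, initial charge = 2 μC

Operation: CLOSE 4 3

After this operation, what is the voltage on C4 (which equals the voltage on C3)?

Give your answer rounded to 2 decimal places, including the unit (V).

Answer: 2.00 V

Derivation:
Initial: C1(2μF, Q=3μC, V=1.50V), C2(4μF, Q=8μC, V=2.00V), C3(2μF, Q=12μC, V=6.00V), C4(5μF, Q=2μC, V=0.40V)
Op 1: CLOSE 4-3: Q_total=14.00, C_total=7.00, V=2.00; Q4=10.00, Q3=4.00; dissipated=22.400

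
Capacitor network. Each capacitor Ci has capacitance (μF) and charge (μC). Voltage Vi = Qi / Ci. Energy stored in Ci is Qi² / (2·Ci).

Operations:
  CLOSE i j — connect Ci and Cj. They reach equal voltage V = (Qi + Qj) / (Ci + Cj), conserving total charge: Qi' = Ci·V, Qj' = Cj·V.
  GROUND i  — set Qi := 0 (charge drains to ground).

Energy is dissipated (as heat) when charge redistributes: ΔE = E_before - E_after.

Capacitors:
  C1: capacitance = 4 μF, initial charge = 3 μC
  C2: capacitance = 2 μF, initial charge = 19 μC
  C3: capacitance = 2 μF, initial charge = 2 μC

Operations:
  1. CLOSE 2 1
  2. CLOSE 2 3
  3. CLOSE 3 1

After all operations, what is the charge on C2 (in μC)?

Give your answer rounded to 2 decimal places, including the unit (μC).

Initial: C1(4μF, Q=3μC, V=0.75V), C2(2μF, Q=19μC, V=9.50V), C3(2μF, Q=2μC, V=1.00V)
Op 1: CLOSE 2-1: Q_total=22.00, C_total=6.00, V=3.67; Q2=7.33, Q1=14.67; dissipated=51.042
Op 2: CLOSE 2-3: Q_total=9.33, C_total=4.00, V=2.33; Q2=4.67, Q3=4.67; dissipated=3.556
Op 3: CLOSE 3-1: Q_total=19.33, C_total=6.00, V=3.22; Q3=6.44, Q1=12.89; dissipated=1.185
Final charges: Q1=12.89, Q2=4.67, Q3=6.44

Answer: 4.67 μC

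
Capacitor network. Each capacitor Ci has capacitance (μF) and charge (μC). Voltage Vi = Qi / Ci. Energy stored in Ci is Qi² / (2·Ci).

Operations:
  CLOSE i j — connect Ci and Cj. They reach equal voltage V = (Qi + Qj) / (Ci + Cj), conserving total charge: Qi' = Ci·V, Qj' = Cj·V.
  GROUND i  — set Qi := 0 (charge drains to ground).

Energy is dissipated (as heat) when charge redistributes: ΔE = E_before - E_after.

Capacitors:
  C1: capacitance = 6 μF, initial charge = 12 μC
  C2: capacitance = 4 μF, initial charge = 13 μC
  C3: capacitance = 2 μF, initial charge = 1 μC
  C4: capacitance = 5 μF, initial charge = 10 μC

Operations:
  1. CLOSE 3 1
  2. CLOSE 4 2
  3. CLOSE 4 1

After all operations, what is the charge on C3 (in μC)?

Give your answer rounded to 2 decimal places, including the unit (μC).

Initial: C1(6μF, Q=12μC, V=2.00V), C2(4μF, Q=13μC, V=3.25V), C3(2μF, Q=1μC, V=0.50V), C4(5μF, Q=10μC, V=2.00V)
Op 1: CLOSE 3-1: Q_total=13.00, C_total=8.00, V=1.62; Q3=3.25, Q1=9.75; dissipated=1.688
Op 2: CLOSE 4-2: Q_total=23.00, C_total=9.00, V=2.56; Q4=12.78, Q2=10.22; dissipated=1.736
Op 3: CLOSE 4-1: Q_total=22.53, C_total=11.00, V=2.05; Q4=10.24, Q1=12.29; dissipated=1.181
Final charges: Q1=12.29, Q2=10.22, Q3=3.25, Q4=10.24

Answer: 3.25 μC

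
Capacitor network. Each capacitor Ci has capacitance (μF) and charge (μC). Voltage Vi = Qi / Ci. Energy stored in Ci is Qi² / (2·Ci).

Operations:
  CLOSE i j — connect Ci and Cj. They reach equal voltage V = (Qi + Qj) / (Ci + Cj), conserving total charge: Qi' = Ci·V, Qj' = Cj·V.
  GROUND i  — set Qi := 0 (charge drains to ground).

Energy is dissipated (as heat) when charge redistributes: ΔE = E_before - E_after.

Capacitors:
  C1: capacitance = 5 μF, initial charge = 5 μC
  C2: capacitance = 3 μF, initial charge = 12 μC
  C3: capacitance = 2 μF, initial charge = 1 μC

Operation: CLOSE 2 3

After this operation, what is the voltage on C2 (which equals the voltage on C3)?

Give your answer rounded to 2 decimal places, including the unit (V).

Answer: 2.60 V

Derivation:
Initial: C1(5μF, Q=5μC, V=1.00V), C2(3μF, Q=12μC, V=4.00V), C3(2μF, Q=1μC, V=0.50V)
Op 1: CLOSE 2-3: Q_total=13.00, C_total=5.00, V=2.60; Q2=7.80, Q3=5.20; dissipated=7.350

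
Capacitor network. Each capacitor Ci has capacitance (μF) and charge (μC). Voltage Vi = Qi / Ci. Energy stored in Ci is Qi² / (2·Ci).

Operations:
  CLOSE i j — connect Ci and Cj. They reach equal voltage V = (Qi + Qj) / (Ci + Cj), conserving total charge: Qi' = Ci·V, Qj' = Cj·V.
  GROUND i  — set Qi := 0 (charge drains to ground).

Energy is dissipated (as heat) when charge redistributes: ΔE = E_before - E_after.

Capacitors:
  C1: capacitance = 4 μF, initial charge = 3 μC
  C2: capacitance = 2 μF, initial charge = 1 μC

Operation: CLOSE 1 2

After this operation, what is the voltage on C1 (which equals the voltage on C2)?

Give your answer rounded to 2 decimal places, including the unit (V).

Answer: 0.67 V

Derivation:
Initial: C1(4μF, Q=3μC, V=0.75V), C2(2μF, Q=1μC, V=0.50V)
Op 1: CLOSE 1-2: Q_total=4.00, C_total=6.00, V=0.67; Q1=2.67, Q2=1.33; dissipated=0.042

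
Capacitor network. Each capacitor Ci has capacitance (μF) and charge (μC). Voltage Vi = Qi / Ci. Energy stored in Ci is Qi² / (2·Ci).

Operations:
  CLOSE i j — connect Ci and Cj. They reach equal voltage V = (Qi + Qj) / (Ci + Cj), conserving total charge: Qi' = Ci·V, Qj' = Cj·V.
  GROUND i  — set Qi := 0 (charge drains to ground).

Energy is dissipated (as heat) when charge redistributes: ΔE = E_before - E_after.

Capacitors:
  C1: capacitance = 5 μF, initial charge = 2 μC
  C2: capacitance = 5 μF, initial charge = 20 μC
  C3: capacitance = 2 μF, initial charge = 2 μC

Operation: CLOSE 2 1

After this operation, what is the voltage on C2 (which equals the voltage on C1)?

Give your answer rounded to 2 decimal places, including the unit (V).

Initial: C1(5μF, Q=2μC, V=0.40V), C2(5μF, Q=20μC, V=4.00V), C3(2μF, Q=2μC, V=1.00V)
Op 1: CLOSE 2-1: Q_total=22.00, C_total=10.00, V=2.20; Q2=11.00, Q1=11.00; dissipated=16.200

Answer: 2.20 V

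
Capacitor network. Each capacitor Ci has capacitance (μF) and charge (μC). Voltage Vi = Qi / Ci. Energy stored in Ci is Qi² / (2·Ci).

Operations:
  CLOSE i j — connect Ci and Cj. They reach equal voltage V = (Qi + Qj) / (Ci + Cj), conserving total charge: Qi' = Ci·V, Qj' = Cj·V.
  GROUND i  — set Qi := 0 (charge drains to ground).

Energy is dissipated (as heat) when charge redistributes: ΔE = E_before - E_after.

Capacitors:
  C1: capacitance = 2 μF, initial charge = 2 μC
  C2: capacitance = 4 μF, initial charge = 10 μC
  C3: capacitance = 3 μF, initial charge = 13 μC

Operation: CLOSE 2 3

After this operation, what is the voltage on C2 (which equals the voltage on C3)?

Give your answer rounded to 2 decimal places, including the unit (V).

Initial: C1(2μF, Q=2μC, V=1.00V), C2(4μF, Q=10μC, V=2.50V), C3(3μF, Q=13μC, V=4.33V)
Op 1: CLOSE 2-3: Q_total=23.00, C_total=7.00, V=3.29; Q2=13.14, Q3=9.86; dissipated=2.881

Answer: 3.29 V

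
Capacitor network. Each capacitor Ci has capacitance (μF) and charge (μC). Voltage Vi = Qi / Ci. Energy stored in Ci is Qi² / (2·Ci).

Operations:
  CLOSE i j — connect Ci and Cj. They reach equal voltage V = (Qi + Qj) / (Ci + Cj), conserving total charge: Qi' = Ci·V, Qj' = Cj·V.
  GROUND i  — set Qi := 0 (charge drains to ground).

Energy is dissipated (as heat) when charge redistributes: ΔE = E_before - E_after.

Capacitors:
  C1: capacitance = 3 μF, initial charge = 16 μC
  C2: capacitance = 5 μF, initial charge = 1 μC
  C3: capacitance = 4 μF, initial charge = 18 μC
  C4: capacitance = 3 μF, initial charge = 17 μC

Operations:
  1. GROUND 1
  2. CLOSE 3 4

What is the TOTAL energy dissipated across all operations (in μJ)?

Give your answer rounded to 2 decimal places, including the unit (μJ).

Initial: C1(3μF, Q=16μC, V=5.33V), C2(5μF, Q=1μC, V=0.20V), C3(4μF, Q=18μC, V=4.50V), C4(3μF, Q=17μC, V=5.67V)
Op 1: GROUND 1: Q1=0; energy lost=42.667
Op 2: CLOSE 3-4: Q_total=35.00, C_total=7.00, V=5.00; Q3=20.00, Q4=15.00; dissipated=1.167
Total dissipated: 43.833 μJ

Answer: 43.83 μJ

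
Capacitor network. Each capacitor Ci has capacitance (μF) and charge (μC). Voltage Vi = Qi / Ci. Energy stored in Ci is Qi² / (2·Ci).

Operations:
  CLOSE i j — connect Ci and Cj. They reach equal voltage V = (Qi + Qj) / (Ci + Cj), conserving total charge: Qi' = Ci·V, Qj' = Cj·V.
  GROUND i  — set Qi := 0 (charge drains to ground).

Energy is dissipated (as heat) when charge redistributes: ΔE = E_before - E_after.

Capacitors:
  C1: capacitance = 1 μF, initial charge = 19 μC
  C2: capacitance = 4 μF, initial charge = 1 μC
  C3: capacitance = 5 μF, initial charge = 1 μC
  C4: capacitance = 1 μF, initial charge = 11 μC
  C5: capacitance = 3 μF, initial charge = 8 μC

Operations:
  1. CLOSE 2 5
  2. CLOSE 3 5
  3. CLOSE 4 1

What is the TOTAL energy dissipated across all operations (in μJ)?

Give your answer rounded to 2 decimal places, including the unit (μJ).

Initial: C1(1μF, Q=19μC, V=19.00V), C2(4μF, Q=1μC, V=0.25V), C3(5μF, Q=1μC, V=0.20V), C4(1μF, Q=11μC, V=11.00V), C5(3μF, Q=8μC, V=2.67V)
Op 1: CLOSE 2-5: Q_total=9.00, C_total=7.00, V=1.29; Q2=5.14, Q5=3.86; dissipated=5.006
Op 2: CLOSE 3-5: Q_total=4.86, C_total=8.00, V=0.61; Q3=3.04, Q5=1.82; dissipated=1.105
Op 3: CLOSE 4-1: Q_total=30.00, C_total=2.00, V=15.00; Q4=15.00, Q1=15.00; dissipated=16.000
Total dissipated: 22.111 μJ

Answer: 22.11 μJ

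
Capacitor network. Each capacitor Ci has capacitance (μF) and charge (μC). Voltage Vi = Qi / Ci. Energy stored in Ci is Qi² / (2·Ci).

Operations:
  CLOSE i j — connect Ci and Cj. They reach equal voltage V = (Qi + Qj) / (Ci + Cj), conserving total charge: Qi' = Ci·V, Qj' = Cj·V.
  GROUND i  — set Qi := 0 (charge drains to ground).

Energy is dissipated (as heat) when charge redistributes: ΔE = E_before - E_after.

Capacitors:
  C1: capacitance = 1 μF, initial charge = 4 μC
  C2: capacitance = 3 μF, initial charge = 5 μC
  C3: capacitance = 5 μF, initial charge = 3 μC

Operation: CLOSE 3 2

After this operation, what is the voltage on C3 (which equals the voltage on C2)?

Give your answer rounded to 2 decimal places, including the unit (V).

Answer: 1.00 V

Derivation:
Initial: C1(1μF, Q=4μC, V=4.00V), C2(3μF, Q=5μC, V=1.67V), C3(5μF, Q=3μC, V=0.60V)
Op 1: CLOSE 3-2: Q_total=8.00, C_total=8.00, V=1.00; Q3=5.00, Q2=3.00; dissipated=1.067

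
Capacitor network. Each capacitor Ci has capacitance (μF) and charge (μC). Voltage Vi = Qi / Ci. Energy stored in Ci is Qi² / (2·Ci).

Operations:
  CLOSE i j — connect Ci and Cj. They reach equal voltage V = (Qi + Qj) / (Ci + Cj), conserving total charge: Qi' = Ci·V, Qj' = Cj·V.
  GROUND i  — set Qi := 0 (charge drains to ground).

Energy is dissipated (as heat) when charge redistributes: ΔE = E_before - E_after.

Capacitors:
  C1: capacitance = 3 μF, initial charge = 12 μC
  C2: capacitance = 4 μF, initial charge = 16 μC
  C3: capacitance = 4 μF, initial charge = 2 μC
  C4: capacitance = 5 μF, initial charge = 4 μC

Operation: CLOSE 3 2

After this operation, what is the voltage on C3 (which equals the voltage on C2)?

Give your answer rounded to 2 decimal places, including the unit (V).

Initial: C1(3μF, Q=12μC, V=4.00V), C2(4μF, Q=16μC, V=4.00V), C3(4μF, Q=2μC, V=0.50V), C4(5μF, Q=4μC, V=0.80V)
Op 1: CLOSE 3-2: Q_total=18.00, C_total=8.00, V=2.25; Q3=9.00, Q2=9.00; dissipated=12.250

Answer: 2.25 V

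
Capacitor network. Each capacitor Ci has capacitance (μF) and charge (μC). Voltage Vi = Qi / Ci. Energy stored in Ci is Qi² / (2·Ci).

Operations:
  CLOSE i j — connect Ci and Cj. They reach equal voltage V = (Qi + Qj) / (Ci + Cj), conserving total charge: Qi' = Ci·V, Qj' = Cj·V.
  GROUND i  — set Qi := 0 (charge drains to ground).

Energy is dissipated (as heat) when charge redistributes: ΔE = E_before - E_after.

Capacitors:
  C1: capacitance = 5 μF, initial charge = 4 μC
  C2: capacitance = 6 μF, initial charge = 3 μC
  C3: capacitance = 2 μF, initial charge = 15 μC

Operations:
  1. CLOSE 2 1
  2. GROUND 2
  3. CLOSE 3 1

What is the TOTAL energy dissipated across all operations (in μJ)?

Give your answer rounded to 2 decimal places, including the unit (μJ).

Initial: C1(5μF, Q=4μC, V=0.80V), C2(6μF, Q=3μC, V=0.50V), C3(2μF, Q=15μC, V=7.50V)
Op 1: CLOSE 2-1: Q_total=7.00, C_total=11.00, V=0.64; Q2=3.82, Q1=3.18; dissipated=0.123
Op 2: GROUND 2: Q2=0; energy lost=1.215
Op 3: CLOSE 3-1: Q_total=18.18, C_total=7.00, V=2.60; Q3=5.19, Q1=12.99; dissipated=33.650
Total dissipated: 34.987 μJ

Answer: 34.99 μJ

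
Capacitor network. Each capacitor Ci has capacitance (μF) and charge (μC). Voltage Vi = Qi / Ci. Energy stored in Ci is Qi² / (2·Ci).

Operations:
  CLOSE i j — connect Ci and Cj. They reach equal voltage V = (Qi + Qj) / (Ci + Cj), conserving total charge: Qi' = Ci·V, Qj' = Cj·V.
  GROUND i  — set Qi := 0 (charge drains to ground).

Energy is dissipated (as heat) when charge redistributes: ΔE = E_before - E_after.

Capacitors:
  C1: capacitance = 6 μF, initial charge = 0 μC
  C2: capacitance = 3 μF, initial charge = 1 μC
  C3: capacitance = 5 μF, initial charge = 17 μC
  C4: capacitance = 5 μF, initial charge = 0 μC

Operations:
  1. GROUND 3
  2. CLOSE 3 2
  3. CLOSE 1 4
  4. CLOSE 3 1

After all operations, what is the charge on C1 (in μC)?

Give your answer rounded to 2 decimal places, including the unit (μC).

Initial: C1(6μF, Q=0μC, V=0.00V), C2(3μF, Q=1μC, V=0.33V), C3(5μF, Q=17μC, V=3.40V), C4(5μF, Q=0μC, V=0.00V)
Op 1: GROUND 3: Q3=0; energy lost=28.900
Op 2: CLOSE 3-2: Q_total=1.00, C_total=8.00, V=0.12; Q3=0.62, Q2=0.38; dissipated=0.104
Op 3: CLOSE 1-4: Q_total=0.00, C_total=11.00, V=0.00; Q1=0.00, Q4=0.00; dissipated=0.000
Op 4: CLOSE 3-1: Q_total=0.62, C_total=11.00, V=0.06; Q3=0.28, Q1=0.34; dissipated=0.021
Final charges: Q1=0.34, Q2=0.38, Q3=0.28, Q4=0.00

Answer: 0.34 μC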